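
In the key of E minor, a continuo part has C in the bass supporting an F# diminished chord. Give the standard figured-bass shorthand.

6/4

C is the fifth of F# diminished, so the chord is in second inversion.
A triad in second inversion is figured 6/4, conventionally abbreviated 6/4.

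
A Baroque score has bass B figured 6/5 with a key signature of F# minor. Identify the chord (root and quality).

G# half-diminished seventh

The figures 6/5 indicate a seventh chord in first inversion.
In first inversion the root lies a sixth above the bass: a sixth above B in F# minor is G#.
The chord tones are B, D, F#, G#, giving G# half-diminished seventh.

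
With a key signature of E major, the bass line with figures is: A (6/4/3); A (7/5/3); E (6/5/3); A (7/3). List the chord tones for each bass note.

A, C#, D#, F# | A, C#, E, G# | E, G#, B, C# | A, C#, E, G#

A (6/4/3): A, C#, D#, F#.
A (7/5/3): A, C#, E, G#.
E (6/5/3): E, G#, B, C#.
A (7/5/3): A, C#, E, G#.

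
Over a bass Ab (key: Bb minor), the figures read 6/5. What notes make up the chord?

The written figures 6/5 are shorthand for 6/5/3: the 3 is implied.
A third above Ab in this key is C.
A fifth above Ab in this key is Eb.
A sixth above Ab in this key is F.
Together with the bass Ab, this spells F minor seventh in first inversion.

Ab, C, Eb, F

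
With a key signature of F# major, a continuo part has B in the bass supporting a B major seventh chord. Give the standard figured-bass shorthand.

B is the root of B major seventh, so the chord is in root position.
A seventh chord in root position is figured 7/5/3, conventionally abbreviated 7.

7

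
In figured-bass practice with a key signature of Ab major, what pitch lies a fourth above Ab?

Db

Counting 3 letter steps above Ab lands on D; in Ab major, that letter is Db.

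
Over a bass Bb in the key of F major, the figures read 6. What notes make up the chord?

Bb, D, G

The written figures 6 are shorthand for 6/3: the 3 is implied.
A third above Bb in this key is D.
A sixth above Bb in this key is G.
Together with the bass Bb, this spells G minor in first inversion.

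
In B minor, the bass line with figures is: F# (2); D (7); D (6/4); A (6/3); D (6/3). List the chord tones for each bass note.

F# (6/4/2): F#, G, B, D.
D (7/5/3): D, F#, A, C#.
D (6/4): D, G, B.
A (6/3): A, C#, F#.
D (6/3): D, F#, B.

F#, G, B, D | D, F#, A, C# | D, G, B | A, C#, F# | D, F#, B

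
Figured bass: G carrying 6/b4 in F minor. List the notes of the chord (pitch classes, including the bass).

A fourth above G in this key is C, lowered to Cb by the flat.
A sixth above G in this key is Eb.
Together with the bass G, this spells Cb augmented in second inversion.

G, Cb, Eb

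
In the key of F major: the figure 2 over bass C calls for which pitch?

Counting 1 letter step above C lands on D; in F major, that letter is D.

D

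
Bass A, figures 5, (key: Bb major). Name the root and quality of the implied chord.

The figures 5 indicate a triad in root position.
In root position the bass is the root, so the root is A.
The chord tones are A, C, Eb, giving A diminished.

A diminished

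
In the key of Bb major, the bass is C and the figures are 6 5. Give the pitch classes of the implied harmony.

The written figures 6 5 are shorthand for 6/5/3: the 3 is implied.
A third above C in this key is Eb.
A fifth above C in this key is G.
A sixth above C in this key is A.
Together with the bass C, this spells A half-diminished seventh in first inversion.

C, Eb, G, A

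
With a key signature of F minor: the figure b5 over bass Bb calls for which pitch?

Fb

Counting 4 letter steps above Bb lands on F; in F minor, that letter is F.
The b5 figure lowers it a semitone, giving Fb.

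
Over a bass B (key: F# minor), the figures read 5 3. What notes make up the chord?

B, D, F#

A third above B in this key is D.
A fifth above B in this key is F#.
Together with the bass B, this spells B minor in root position.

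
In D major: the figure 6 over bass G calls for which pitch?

E

Counting 5 letter steps above G lands on E; in D major, that letter is E.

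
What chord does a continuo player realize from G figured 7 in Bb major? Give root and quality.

G minor seventh

The figures 7 indicate a seventh chord in root position.
In root position the bass is the root, so the root is G.
The chord tones are G, Bb, D, F, giving G minor seventh.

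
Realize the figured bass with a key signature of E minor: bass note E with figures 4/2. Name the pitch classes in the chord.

E, F#, A, C

The written figures 4/2 are shorthand for 6/4/2: the 6 is implied.
A second above E in this key is F#.
A fourth above E in this key is A.
A sixth above E in this key is C.
Together with the bass E, this spells F# half-diminished seventh in third inversion.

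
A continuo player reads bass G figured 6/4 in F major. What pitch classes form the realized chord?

G, C, E

A fourth above G in this key is C.
A sixth above G in this key is E.
Together with the bass G, this spells C major in second inversion.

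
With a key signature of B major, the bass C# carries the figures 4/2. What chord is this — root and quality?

D# minor seventh

The figures 4/2 indicate a seventh chord in third inversion.
In third inversion the root lies a second above the bass: a second above C# in B major is D#.
The chord tones are C#, D#, F#, A#, giving D# minor seventh.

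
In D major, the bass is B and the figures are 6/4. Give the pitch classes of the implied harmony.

A fourth above B in this key is E.
A sixth above B in this key is G.
Together with the bass B, this spells E minor in second inversion.

B, E, G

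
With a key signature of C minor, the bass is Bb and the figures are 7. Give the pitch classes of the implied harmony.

The written figures 7 are shorthand for 7/5/3: the 5/3 are implied.
A third above Bb in this key is D.
A fifth above Bb in this key is F.
A seventh above Bb in this key is Ab.
Together with the bass Bb, this spells Bb dominant seventh in root position.

Bb, D, F, Ab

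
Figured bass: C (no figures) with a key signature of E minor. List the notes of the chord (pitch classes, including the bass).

An unfigured bass implies 5/3.
A third above C in this key is E.
A fifth above C in this key is G.
Together with the bass C, this spells C major in root position.

C, E, G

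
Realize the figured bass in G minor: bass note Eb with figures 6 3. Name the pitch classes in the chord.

A third above Eb in this key is G.
A sixth above Eb in this key is C.
Together with the bass Eb, this spells C minor in first inversion.

Eb, G, C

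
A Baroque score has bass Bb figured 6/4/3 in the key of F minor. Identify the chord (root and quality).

Eb dominant seventh

The figures 6/4/3 indicate a seventh chord in second inversion.
In second inversion the root lies a fourth above the bass: a fourth above Bb in F minor is Eb.
The chord tones are Bb, Db, Eb, G, giving Eb dominant seventh.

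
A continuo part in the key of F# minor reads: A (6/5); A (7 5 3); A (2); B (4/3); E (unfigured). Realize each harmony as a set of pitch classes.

A, C#, E, F# | A, C#, E, G# | A, B, D, F# | B, D, E, G# | E, G#, B

A (6/5/3): A, C#, E, F#.
A (7/5/3): A, C#, E, G#.
A (6/4/2): A, B, D, F#.
B (6/4/3): B, D, E, G#.
E (5/3): E, G#, B.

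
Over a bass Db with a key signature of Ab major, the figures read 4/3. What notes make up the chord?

Db, F, G, Bb

The written figures 4/3 are shorthand for 6/4/3: the 6 is implied.
A third above Db in this key is F.
A fourth above Db in this key is G.
A sixth above Db in this key is Bb.
Together with the bass Db, this spells G half-diminished seventh in second inversion.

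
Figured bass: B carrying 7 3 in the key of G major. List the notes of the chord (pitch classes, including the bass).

The written figures 7 3 are shorthand for 7/5/3: the 5 is implied.
A third above B in this key is D.
A fifth above B in this key is F#.
A seventh above B in this key is A.
Together with the bass B, this spells B minor seventh in root position.

B, D, F#, A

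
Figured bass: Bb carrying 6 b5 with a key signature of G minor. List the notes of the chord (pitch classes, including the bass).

The written figures 6 b5 are shorthand for 6/5/3: the 3 is implied.
A third above Bb in this key is D.
A fifth above Bb in this key is F, lowered to Fb by the flat.
A sixth above Bb in this key is G.

Bb, D, Fb, G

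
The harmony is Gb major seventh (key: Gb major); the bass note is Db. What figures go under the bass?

Db is the fifth of Gb major seventh, so the chord is in second inversion.
A seventh chord in second inversion is figured 6/4/3, conventionally abbreviated 4/3.

4/3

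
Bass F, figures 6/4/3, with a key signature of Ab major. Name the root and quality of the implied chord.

The figures 6/4/3 indicate a seventh chord in second inversion.
In second inversion the root lies a fourth above the bass: a fourth above F in Ab major is Bb.
The chord tones are F, Ab, Bb, Db, giving Bb minor seventh.

Bb minor seventh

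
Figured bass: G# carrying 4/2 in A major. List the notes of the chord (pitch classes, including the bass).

The written figures 4/2 are shorthand for 6/4/2: the 6 is implied.
A second above G# in this key is A.
A fourth above G# in this key is C#.
A sixth above G# in this key is E.
Together with the bass G#, this spells A major seventh in third inversion.

G#, A, C#, E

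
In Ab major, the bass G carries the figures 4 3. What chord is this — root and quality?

C minor seventh

The figures 4 3 indicate a seventh chord in second inversion.
In second inversion the root lies a fourth above the bass: a fourth above G in Ab major is C.
The chord tones are G, Bb, C, Eb, giving C minor seventh.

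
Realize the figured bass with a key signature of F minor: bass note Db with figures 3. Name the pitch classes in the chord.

Db, F, Ab

The written figures 3 are shorthand for 5/3: the 5 is implied.
A third above Db in this key is F.
A fifth above Db in this key is Ab.
Together with the bass Db, this spells Db major in root position.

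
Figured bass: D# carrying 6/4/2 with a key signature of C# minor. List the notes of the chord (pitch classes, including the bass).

A second above D# in this key is E.
A fourth above D# in this key is G#.
A sixth above D# in this key is B.
Together with the bass D#, this spells E major seventh in third inversion.

D#, E, G#, B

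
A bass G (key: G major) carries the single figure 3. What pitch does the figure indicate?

Counting 2 letter steps above G lands on B; in G major, that letter is B.

B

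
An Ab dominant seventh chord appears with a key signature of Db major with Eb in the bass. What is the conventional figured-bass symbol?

4/3

Eb is the fifth of Ab dominant seventh, so the chord is in second inversion.
A seventh chord in second inversion is figured 6/4/3, conventionally abbreviated 4/3.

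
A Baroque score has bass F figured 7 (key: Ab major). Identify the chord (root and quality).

The figures 7 indicate a seventh chord in root position.
In root position the bass is the root, so the root is F.
The chord tones are F, Ab, C, Eb, giving F minor seventh.

F minor seventh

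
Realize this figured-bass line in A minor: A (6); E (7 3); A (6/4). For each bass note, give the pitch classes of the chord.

A (6/3): A, C, F.
E (7/5/3): E, G, B, D.
A (6/4): A, D, F.

A, C, F | E, G, B, D | A, D, F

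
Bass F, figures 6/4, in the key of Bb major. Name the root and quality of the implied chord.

Bb major

The figures 6/4 indicate a triad in second inversion.
In second inversion the root lies a fourth above the bass: a fourth above F in Bb major is Bb.
The chord tones are F, Bb, D, giving Bb major.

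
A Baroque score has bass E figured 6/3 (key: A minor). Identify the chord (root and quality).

C major

The figures 6/3 indicate a triad in first inversion.
In first inversion the root lies a sixth above the bass: a sixth above E in A minor is C.
The chord tones are E, G, C, giving C major.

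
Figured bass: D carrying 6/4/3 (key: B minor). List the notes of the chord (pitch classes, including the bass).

A third above D in this key is F#.
A fourth above D in this key is G.
A sixth above D in this key is B.
Together with the bass D, this spells G major seventh in second inversion.

D, F#, G, B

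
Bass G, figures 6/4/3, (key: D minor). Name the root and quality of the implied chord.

C dominant seventh

The figures 6/4/3 indicate a seventh chord in second inversion.
In second inversion the root lies a fourth above the bass: a fourth above G in D minor is C.
The chord tones are G, Bb, C, E, giving C dominant seventh.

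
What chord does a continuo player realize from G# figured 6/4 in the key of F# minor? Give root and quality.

The figures 6/4 indicate a triad in second inversion.
In second inversion the root lies a fourth above the bass: a fourth above G# in F# minor is C#.
The chord tones are G#, C#, E, giving C# minor.

C# minor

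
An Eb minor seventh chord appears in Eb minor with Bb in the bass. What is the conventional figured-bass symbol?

Bb is the fifth of Eb minor seventh, so the chord is in second inversion.
A seventh chord in second inversion is figured 6/4/3, conventionally abbreviated 4/3.

4/3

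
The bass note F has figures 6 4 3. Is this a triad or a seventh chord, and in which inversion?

Intervals of 6/4/3 above the bass form a seventh chord; the bass is the fifth, so this is second inversion.

seventh chord, second inversion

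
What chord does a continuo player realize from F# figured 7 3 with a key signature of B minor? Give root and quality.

The figures 7 3 indicate a seventh chord in root position.
In root position the bass is the root, so the root is F#.
The chord tones are F#, A, C#, E, giving F# minor seventh.

F# minor seventh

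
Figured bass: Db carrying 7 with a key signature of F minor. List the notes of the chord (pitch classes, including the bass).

The written figures 7 are shorthand for 7/5/3: the 5/3 are implied.
A third above Db in this key is F.
A fifth above Db in this key is Ab.
A seventh above Db in this key is C.
Together with the bass Db, this spells Db major seventh in root position.

Db, F, Ab, C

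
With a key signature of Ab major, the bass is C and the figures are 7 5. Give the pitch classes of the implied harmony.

The written figures 7 5 are shorthand for 7/5/3: the 3 is implied.
A third above C in this key is Eb.
A fifth above C in this key is G.
A seventh above C in this key is Bb.
Together with the bass C, this spells C minor seventh in root position.

C, Eb, G, Bb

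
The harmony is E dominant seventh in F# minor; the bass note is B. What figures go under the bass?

4/3

B is the fifth of E dominant seventh, so the chord is in second inversion.
A seventh chord in second inversion is figured 6/4/3, conventionally abbreviated 4/3.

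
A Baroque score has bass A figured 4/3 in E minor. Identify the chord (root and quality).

The figures 4/3 indicate a seventh chord in second inversion.
In second inversion the root lies a fourth above the bass: a fourth above A in E minor is D.
The chord tones are A, C, D, F#, giving D dominant seventh.

D dominant seventh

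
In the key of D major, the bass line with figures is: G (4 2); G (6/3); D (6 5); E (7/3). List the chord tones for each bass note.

G (6/4/2): G, A, C#, E.
G (6/3): G, B, E.
D (6/5/3): D, F#, A, B.
E (7/5/3): E, G, B, D.

G, A, C#, E | G, B, E | D, F#, A, B | E, G, B, D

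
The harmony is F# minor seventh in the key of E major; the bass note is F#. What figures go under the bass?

F# is the root of F# minor seventh, so the chord is in root position.
A seventh chord in root position is figured 7/5/3, conventionally abbreviated 7.

7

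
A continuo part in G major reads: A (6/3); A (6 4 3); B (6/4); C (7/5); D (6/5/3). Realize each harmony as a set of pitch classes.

A, C, F# | A, C, D, F# | B, E, G | C, E, G, B | D, F#, A, B

A (6/3): A, C, F#.
A (6/4/3): A, C, D, F#.
B (6/4): B, E, G.
C (7/5/3): C, E, G, B.
D (6/5/3): D, F#, A, B.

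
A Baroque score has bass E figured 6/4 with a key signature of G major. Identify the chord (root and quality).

A minor

The figures 6/4 indicate a triad in second inversion.
In second inversion the root lies a fourth above the bass: a fourth above E in G major is A.
The chord tones are E, A, C, giving A minor.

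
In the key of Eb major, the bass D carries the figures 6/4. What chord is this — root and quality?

The figures 6/4 indicate a triad in second inversion.
In second inversion the root lies a fourth above the bass: a fourth above D in Eb major is G.
The chord tones are D, G, Bb, giving G minor.

G minor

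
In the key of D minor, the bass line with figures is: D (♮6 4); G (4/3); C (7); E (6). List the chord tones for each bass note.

D (♮6/4): D, G, B.
G (6/4/3): G, Bb, C, E.
C (7/5/3): C, E, G, Bb.
E (6/3): E, G, C.

D, G, B | G, Bb, C, E | C, E, G, Bb | E, G, C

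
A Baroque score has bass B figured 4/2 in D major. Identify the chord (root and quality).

The figures 4/2 indicate a seventh chord in third inversion.
In third inversion the root lies a second above the bass: a second above B in D major is C#.
The chord tones are B, C#, E, G, giving C# half-diminished seventh.

C# half-diminished seventh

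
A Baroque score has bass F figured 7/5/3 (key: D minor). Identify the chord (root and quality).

F major seventh

The figures 7/5/3 indicate a seventh chord in root position.
In root position the bass is the root, so the root is F.
The chord tones are F, A, C, E, giving F major seventh.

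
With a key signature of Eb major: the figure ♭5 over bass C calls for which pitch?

Counting 4 letter steps above C lands on G; in Eb major, that letter is G.
The b5 figure lowers it a semitone, giving Gb.

Gb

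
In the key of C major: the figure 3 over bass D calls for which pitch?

F

Counting 2 letter steps above D lands on F; in C major, that letter is F.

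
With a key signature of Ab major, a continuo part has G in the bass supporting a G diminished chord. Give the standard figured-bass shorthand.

no figures

G is the root of G diminished, so the chord is in root position.
A triad in root position is figured 5/3, conventionally abbreviated (no figures — root-position triad).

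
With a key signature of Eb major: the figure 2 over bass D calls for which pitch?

Counting 1 letter step above D lands on E; in Eb major, that letter is Eb.

Eb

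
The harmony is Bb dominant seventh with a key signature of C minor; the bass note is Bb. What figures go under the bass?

Bb is the root of Bb dominant seventh, so the chord is in root position.
A seventh chord in root position is figured 7/5/3, conventionally abbreviated 7.

7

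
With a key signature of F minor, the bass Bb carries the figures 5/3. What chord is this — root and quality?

The figures 5/3 indicate a triad in root position.
In root position the bass is the root, so the root is Bb.
The chord tones are Bb, Db, F, giving Bb minor.

Bb minor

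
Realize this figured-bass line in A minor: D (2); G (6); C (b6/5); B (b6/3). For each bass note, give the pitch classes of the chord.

D (6/4/2): D, E, G, B.
G (6/3): G, B, E.
C (b6/5/3): C, E, G, Ab.
B (b6/3): B, D, Gb.

D, E, G, B | G, B, E | C, E, G, Ab | B, D, Gb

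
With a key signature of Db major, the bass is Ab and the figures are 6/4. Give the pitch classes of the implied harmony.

A fourth above Ab in this key is Db.
A sixth above Ab in this key is F.
Together with the bass Ab, this spells Db major in second inversion.

Ab, Db, F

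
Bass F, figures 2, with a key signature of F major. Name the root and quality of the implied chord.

The figures 2 indicate a seventh chord in third inversion.
In third inversion the root lies a second above the bass: a second above F in F major is G.
The chord tones are F, G, Bb, D, giving G minor seventh.

G minor seventh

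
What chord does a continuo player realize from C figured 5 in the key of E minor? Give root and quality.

C major

The figures 5 indicate a triad in root position.
In root position the bass is the root, so the root is C.
The chord tones are C, E, G, giving C major.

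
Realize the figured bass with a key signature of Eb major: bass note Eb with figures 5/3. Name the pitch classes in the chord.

A third above Eb in this key is G.
A fifth above Eb in this key is Bb.
Together with the bass Eb, this spells Eb major in root position.

Eb, G, Bb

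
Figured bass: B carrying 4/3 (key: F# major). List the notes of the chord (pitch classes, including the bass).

B, D#, E#, G#

The written figures 4/3 are shorthand for 6/4/3: the 6 is implied.
A third above B in this key is D#.
A fourth above B in this key is E#.
A sixth above B in this key is G#.
Together with the bass B, this spells E# half-diminished seventh in second inversion.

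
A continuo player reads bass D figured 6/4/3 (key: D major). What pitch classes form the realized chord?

D, F#, G, B

A third above D in this key is F#.
A fourth above D in this key is G.
A sixth above D in this key is B.
Together with the bass D, this spells G major seventh in second inversion.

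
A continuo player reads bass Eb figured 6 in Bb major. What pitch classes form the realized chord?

Eb, G, C

The written figures 6 are shorthand for 6/3: the 3 is implied.
A third above Eb in this key is G.
A sixth above Eb in this key is C.
Together with the bass Eb, this spells C minor in first inversion.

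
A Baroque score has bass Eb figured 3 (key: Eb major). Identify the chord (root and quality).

Eb major

The figures 3 indicate a triad in root position.
In root position the bass is the root, so the root is Eb.
The chord tones are Eb, G, Bb, giving Eb major.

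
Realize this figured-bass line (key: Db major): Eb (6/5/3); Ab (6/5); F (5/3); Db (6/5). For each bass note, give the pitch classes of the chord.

Eb, Gb, Bb, C | Ab, C, Eb, F | F, Ab, C | Db, F, Ab, Bb

Eb (6/5/3): Eb, Gb, Bb, C.
Ab (6/5/3): Ab, C, Eb, F.
F (5/3): F, Ab, C.
Db (6/5/3): Db, F, Ab, Bb.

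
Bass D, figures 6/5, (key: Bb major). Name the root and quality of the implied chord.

Bb major seventh

The figures 6/5 indicate a seventh chord in first inversion.
In first inversion the root lies a sixth above the bass: a sixth above D in Bb major is Bb.
The chord tones are D, F, A, Bb, giving Bb major seventh.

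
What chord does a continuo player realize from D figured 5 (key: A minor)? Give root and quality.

The figures 5 indicate a triad in root position.
In root position the bass is the root, so the root is D.
The chord tones are D, F, A, giving D minor.

D minor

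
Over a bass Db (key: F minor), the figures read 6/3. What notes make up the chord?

A third above Db in this key is F.
A sixth above Db in this key is Bb.
Together with the bass Db, this spells Bb minor in first inversion.

Db, F, Bb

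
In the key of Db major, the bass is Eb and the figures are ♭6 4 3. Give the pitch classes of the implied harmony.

Eb, Gb, Ab, Cb

A third above Eb in this key is Gb.
A fourth above Eb in this key is Ab.
A sixth above Eb in this key is C, lowered to Cb by the flat.
Together with the bass Eb, this spells Ab minor seventh in second inversion.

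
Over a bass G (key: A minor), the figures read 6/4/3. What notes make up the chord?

A third above G in this key is B.
A fourth above G in this key is C.
A sixth above G in this key is E.
Together with the bass G, this spells C major seventh in second inversion.

G, B, C, E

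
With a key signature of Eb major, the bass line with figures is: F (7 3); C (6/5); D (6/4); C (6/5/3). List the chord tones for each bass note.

F, Ab, C, Eb | C, Eb, G, Ab | D, G, Bb | C, Eb, G, Ab

F (7/5/3): F, Ab, C, Eb.
C (6/5/3): C, Eb, G, Ab.
D (6/4): D, G, Bb.
C (6/5/3): C, Eb, G, Ab.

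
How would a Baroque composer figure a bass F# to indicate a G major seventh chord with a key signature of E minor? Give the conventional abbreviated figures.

F# is the seventh of G major seventh, so the chord is in third inversion.
A seventh chord in third inversion is figured 6/4/2, conventionally abbreviated 4/2.

4/2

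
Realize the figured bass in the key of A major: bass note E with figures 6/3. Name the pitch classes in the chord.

E, G#, C#

A third above E in this key is G#.
A sixth above E in this key is C#.
Together with the bass E, this spells C# minor in first inversion.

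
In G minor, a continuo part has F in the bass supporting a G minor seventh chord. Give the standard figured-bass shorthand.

4/2

F is the seventh of G minor seventh, so the chord is in third inversion.
A seventh chord in third inversion is figured 6/4/2, conventionally abbreviated 4/2.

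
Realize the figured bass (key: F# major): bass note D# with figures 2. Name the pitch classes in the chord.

The written figures 2 are shorthand for 6/4/2: the 6/4 are implied.
A second above D# in this key is E#.
A fourth above D# in this key is G#.
A sixth above D# in this key is B.
Together with the bass D#, this spells E# half-diminished seventh in third inversion.

D#, E#, G#, B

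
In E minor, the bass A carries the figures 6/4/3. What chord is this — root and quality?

The figures 6/4/3 indicate a seventh chord in second inversion.
In second inversion the root lies a fourth above the bass: a fourth above A in E minor is D.
The chord tones are A, C, D, F#, giving D dominant seventh.

D dominant seventh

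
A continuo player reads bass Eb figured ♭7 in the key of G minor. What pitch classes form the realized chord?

The written figures ♭7 are shorthand for 7/5/3: the 5/3 are implied.
A third above Eb in this key is G.
A fifth above Eb in this key is Bb.
A seventh above Eb in this key is D, lowered to Db by the flat.
Together with the bass Eb, this spells Eb dominant seventh in root position.

Eb, G, Bb, Db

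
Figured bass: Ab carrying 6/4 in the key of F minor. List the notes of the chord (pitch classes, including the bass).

A fourth above Ab in this key is Db.
A sixth above Ab in this key is F.
Together with the bass Ab, this spells Db major in second inversion.

Ab, Db, F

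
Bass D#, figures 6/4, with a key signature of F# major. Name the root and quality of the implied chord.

The figures 6/4 indicate a triad in second inversion.
In second inversion the root lies a fourth above the bass: a fourth above D# in F# major is G#.
The chord tones are D#, G#, B, giving G# minor.

G# minor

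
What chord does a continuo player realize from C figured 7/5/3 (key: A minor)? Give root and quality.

C major seventh

The figures 7/5/3 indicate a seventh chord in root position.
In root position the bass is the root, so the root is C.
The chord tones are C, E, G, B, giving C major seventh.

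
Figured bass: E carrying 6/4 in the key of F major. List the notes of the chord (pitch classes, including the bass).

E, A, C

A fourth above E in this key is A.
A sixth above E in this key is C.
Together with the bass E, this spells A minor in second inversion.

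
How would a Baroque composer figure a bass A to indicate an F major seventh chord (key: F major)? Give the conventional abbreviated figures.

A is the third of F major seventh, so the chord is in first inversion.
A seventh chord in first inversion is figured 6/5/3, conventionally abbreviated 6/5.

6/5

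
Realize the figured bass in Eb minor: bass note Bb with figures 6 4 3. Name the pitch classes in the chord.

Bb, Db, Eb, Gb

A third above Bb in this key is Db.
A fourth above Bb in this key is Eb.
A sixth above Bb in this key is Gb.
Together with the bass Bb, this spells Eb minor seventh in second inversion.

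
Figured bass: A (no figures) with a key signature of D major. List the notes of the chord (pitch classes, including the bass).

An unfigured bass implies 5/3.
A third above A in this key is C#.
A fifth above A in this key is E.
Together with the bass A, this spells A major in root position.

A, C#, E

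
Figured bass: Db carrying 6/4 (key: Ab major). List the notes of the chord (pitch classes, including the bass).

A fourth above Db in this key is G.
A sixth above Db in this key is Bb.
Together with the bass Db, this spells G diminished in second inversion.

Db, G, Bb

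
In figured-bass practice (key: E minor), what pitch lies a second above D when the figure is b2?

Counting 1 letter step above D lands on E; in E minor, that letter is E.
The b2 figure lowers it a semitone, giving Eb.

Eb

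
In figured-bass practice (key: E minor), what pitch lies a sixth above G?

Counting 5 letter steps above G lands on E; in E minor, that letter is E.

E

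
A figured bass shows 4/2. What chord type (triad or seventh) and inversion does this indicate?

seventh chord, third inversion

4/2 is shorthand for 6/4/2.
Intervals of 6/4/2 above the bass form a seventh chord; the bass is the seventh, so this is third inversion.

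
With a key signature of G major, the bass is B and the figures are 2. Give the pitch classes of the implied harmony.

B, C, E, G

The written figures 2 are shorthand for 6/4/2: the 6/4 are implied.
A second above B in this key is C.
A fourth above B in this key is E.
A sixth above B in this key is G.
Together with the bass B, this spells C major seventh in third inversion.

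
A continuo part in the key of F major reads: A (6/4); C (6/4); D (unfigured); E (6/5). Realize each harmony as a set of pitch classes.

A, D, F | C, F, A | D, F, A | E, G, Bb, C

A (6/4): A, D, F.
C (6/4): C, F, A.
D (5/3): D, F, A.
E (6/5/3): E, G, Bb, C.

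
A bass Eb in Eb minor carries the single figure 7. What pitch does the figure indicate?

Counting 6 letter steps above Eb lands on D; in Eb minor, that letter is Db.

Db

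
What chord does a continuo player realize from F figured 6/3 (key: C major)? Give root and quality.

D minor

The figures 6/3 indicate a triad in first inversion.
In first inversion the root lies a sixth above the bass: a sixth above F in C major is D.
The chord tones are F, A, D, giving D minor.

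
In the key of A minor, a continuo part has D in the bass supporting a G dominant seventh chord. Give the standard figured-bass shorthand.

4/3

D is the fifth of G dominant seventh, so the chord is in second inversion.
A seventh chord in second inversion is figured 6/4/3, conventionally abbreviated 4/3.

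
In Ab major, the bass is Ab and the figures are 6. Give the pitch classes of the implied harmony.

The written figures 6 are shorthand for 6/3: the 3 is implied.
A third above Ab in this key is C.
A sixth above Ab in this key is F.
Together with the bass Ab, this spells F minor in first inversion.

Ab, C, F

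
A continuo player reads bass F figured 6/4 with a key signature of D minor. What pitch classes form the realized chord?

F, Bb, D

A fourth above F in this key is Bb.
A sixth above F in this key is D.
Together with the bass F, this spells Bb major in second inversion.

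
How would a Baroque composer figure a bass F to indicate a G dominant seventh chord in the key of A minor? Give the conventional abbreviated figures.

F is the seventh of G dominant seventh, so the chord is in third inversion.
A seventh chord in third inversion is figured 6/4/2, conventionally abbreviated 4/2.

4/2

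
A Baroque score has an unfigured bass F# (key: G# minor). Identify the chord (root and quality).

An unfigured bass indicates a triad in root position.
In root position the bass is the root, so the root is F#.
The chord tones are F#, A#, C#, giving F# major.

F# major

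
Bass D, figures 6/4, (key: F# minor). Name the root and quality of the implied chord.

G# diminished

The figures 6/4 indicate a triad in second inversion.
In second inversion the root lies a fourth above the bass: a fourth above D in F# minor is G#.
The chord tones are D, G#, B, giving G# diminished.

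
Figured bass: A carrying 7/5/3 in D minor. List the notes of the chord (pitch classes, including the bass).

A third above A in this key is C.
A fifth above A in this key is E.
A seventh above A in this key is G.
Together with the bass A, this spells A minor seventh in root position.

A, C, E, G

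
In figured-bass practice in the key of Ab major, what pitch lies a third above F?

Ab

Counting 2 letter steps above F lands on A; in Ab major, that letter is Ab.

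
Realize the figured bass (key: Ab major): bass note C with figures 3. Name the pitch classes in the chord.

C, Eb, G

The written figures 3 are shorthand for 5/3: the 5 is implied.
A third above C in this key is Eb.
A fifth above C in this key is G.
Together with the bass C, this spells C minor in root position.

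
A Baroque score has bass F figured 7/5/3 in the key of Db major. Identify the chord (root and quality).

F minor seventh

The figures 7/5/3 indicate a seventh chord in root position.
In root position the bass is the root, so the root is F.
The chord tones are F, Ab, C, Eb, giving F minor seventh.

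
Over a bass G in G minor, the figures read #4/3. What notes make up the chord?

G, Bb, C#, Eb

The written figures #4/3 are shorthand for 6/4/3: the 6 is implied.
A third above G in this key is Bb.
A fourth above G in this key is C, raised to C# by the sharp.
A sixth above G in this key is Eb.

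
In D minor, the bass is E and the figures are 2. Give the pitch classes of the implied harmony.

The written figures 2 are shorthand for 6/4/2: the 6/4 are implied.
A second above E in this key is F.
A fourth above E in this key is A.
A sixth above E in this key is C.
Together with the bass E, this spells F major seventh in third inversion.

E, F, A, C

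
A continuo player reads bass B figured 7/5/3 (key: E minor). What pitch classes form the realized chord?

A third above B in this key is D.
A fifth above B in this key is F#.
A seventh above B in this key is A.
Together with the bass B, this spells B minor seventh in root position.

B, D, F#, A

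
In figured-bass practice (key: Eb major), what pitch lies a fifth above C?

G

Counting 4 letter steps above C lands on G; in Eb major, that letter is G.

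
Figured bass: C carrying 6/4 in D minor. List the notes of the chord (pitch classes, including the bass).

A fourth above C in this key is F.
A sixth above C in this key is A.
Together with the bass C, this spells F major in second inversion.

C, F, A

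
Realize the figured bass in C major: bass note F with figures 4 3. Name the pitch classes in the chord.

The written figures 4 3 are shorthand for 6/4/3: the 6 is implied.
A third above F in this key is A.
A fourth above F in this key is B.
A sixth above F in this key is D.
Together with the bass F, this spells B half-diminished seventh in second inversion.

F, A, B, D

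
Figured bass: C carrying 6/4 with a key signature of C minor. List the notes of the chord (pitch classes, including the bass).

C, F, Ab

A fourth above C in this key is F.
A sixth above C in this key is Ab.
Together with the bass C, this spells F minor in second inversion.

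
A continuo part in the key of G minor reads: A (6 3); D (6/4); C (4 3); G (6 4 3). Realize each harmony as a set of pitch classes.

A (6/3): A, C, F.
D (6/4): D, G, Bb.
C (6/4/3): C, Eb, F, A.
G (6/4/3): G, Bb, C, Eb.

A, C, F | D, G, Bb | C, Eb, F, A | G, Bb, C, Eb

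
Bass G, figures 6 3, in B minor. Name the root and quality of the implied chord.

The figures 6 3 indicate a triad in first inversion.
In first inversion the root lies a sixth above the bass: a sixth above G in B minor is E.
The chord tones are G, B, E, giving E minor.

E minor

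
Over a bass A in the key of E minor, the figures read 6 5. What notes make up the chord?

The written figures 6 5 are shorthand for 6/5/3: the 3 is implied.
A third above A in this key is C.
A fifth above A in this key is E.
A sixth above A in this key is F#.
Together with the bass A, this spells F# half-diminished seventh in first inversion.

A, C, E, F#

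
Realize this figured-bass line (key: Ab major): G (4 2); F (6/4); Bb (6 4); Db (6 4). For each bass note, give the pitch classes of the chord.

G (6/4/2): G, Ab, C, Eb.
F (6/4): F, Bb, Db.
Bb (6/4): Bb, Eb, G.
Db (6/4): Db, G, Bb.

G, Ab, C, Eb | F, Bb, Db | Bb, Eb, G | Db, G, Bb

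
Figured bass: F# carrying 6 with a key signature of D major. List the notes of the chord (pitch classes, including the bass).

The written figures 6 are shorthand for 6/3: the 3 is implied.
A third above F# in this key is A.
A sixth above F# in this key is D.
Together with the bass F#, this spells D major in first inversion.

F#, A, D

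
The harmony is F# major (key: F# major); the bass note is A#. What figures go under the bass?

A# is the third of F# major, so the chord is in first inversion.
A triad in first inversion is figured 6/3, conventionally abbreviated 6.

6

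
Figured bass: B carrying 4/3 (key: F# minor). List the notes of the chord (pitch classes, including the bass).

The written figures 4/3 are shorthand for 6/4/3: the 6 is implied.
A third above B in this key is D.
A fourth above B in this key is E.
A sixth above B in this key is G#.
Together with the bass B, this spells E dominant seventh in second inversion.

B, D, E, G#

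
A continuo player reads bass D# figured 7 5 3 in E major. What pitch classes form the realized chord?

D#, F#, A, C#

A third above D# in this key is F#.
A fifth above D# in this key is A.
A seventh above D# in this key is C#.
Together with the bass D#, this spells D# half-diminished seventh in root position.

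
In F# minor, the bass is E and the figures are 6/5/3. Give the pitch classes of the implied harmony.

E, G#, B, C#

A third above E in this key is G#.
A fifth above E in this key is B.
A sixth above E in this key is C#.
Together with the bass E, this spells C# minor seventh in first inversion.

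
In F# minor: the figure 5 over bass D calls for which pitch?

Counting 4 letter steps above D lands on A; in F# minor, that letter is A.

A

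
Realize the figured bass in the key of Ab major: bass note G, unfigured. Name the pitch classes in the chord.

G, Bb, Db

An unfigured bass implies 5/3.
A third above G in this key is Bb.
A fifth above G in this key is Db.
Together with the bass G, this spells G diminished in root position.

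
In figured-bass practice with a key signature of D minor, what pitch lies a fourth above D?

G

Counting 3 letter steps above D lands on G; in D minor, that letter is G.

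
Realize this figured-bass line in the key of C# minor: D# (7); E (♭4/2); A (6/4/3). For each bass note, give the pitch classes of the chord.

D#, F#, A, C# | E, F#, Ab, C# | A, C#, D#, F#

D# (7/5/3): D#, F#, A, C#.
E (6/b4/2): E, F#, Ab, C#.
A (6/4/3): A, C#, D#, F#.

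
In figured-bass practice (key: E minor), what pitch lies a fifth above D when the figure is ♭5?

Ab

Counting 4 letter steps above D lands on A; in E minor, that letter is A.
The b5 figure lowers it a semitone, giving Ab.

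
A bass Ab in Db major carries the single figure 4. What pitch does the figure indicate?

Db

Counting 3 letter steps above Ab lands on D; in Db major, that letter is Db.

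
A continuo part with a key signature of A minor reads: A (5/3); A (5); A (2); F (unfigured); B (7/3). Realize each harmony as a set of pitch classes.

A (5/3): A, C, E.
A (5/3): A, C, E.
A (6/4/2): A, B, D, F.
F (5/3): F, A, C.
B (7/5/3): B, D, F, A.

A, C, E | A, C, E | A, B, D, F | F, A, C | B, D, F, A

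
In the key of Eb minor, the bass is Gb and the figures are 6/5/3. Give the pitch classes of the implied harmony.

Gb, Bb, Db, Eb

A third above Gb in this key is Bb.
A fifth above Gb in this key is Db.
A sixth above Gb in this key is Eb.
Together with the bass Gb, this spells Eb minor seventh in first inversion.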